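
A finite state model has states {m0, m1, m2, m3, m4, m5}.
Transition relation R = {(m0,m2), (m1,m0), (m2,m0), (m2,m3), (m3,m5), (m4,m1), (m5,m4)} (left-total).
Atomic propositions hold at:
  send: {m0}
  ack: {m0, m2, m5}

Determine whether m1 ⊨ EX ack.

Sat(EX ack) = {s : some successor in {m0, m2, m5}} = {m0, m1, m2, m3}
m1 ∈ Sat(EX ack) = {m0, m1, m2, m3}, so the formula holds at m1.

Yes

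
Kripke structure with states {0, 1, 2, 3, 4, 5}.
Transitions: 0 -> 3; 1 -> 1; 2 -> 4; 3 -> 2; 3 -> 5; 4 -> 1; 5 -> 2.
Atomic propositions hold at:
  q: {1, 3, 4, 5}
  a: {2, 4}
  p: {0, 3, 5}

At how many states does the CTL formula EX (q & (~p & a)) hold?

1

Sat(~p) = {1, 2, 4}
Sat(~p & a) = {2, 4}
Sat(q & (~p & a)) = {4}
Sat(EX (q & (~p & a))) = {s : some successor in {4}} = {2}
|Sat(EX (q & (~p & a)))| = |{2}| = 1.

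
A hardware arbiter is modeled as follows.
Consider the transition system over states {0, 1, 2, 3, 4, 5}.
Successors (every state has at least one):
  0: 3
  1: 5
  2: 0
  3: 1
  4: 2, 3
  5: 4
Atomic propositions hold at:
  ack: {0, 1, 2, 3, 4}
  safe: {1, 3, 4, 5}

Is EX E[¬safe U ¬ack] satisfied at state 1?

Sat(¬safe) = {0, 2}
Sat(¬ack) = {5}
E[¬safe U ¬ack]: least fixpoint, start Z0 = Sat(¬ack) = {5}, add states in Sat(¬safe) with some successor in Z. Already a fixed point.
Sat(E[¬safe U ¬ack]) = {5}
Sat(EX E[¬safe U ¬ack]) = {s : some successor in {5}} = {1}
1 ∈ Sat(EX E[¬safe U ¬ack]) = {1}, so the formula holds at 1.

Yes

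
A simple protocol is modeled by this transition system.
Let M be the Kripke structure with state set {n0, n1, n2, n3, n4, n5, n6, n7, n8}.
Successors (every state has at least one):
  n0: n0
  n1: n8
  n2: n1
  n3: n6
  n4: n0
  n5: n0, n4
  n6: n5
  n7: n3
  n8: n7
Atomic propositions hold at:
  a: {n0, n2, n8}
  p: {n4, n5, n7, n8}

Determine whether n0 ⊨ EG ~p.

Sat(~p) = {n0, n1, n2, n3, n6}
EG ~p: greatest fixpoint, start Z0 = {n0, n1, n2, n3, n6}, keep only states in Sat with some successor in Z. Z1 = {n0, n2, n3}; Z2 = {n0}; fixed.
Sat(EG ~p) = {n0}
n0 ∈ Sat(EG ~p) = {n0}, so the formula holds at n0.

Yes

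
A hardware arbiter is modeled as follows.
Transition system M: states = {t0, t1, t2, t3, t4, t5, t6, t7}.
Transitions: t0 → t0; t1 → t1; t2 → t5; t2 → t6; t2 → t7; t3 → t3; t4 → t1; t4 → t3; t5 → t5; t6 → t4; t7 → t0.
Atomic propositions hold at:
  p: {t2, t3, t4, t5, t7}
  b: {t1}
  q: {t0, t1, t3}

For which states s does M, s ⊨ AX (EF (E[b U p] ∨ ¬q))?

{t2, t3, t5, t6}

E[b U p]: least fixpoint, start Z0 = Sat(p) = {t2, t3, t4, t5, t7}, add states in Sat(b) with some successor in Z. Already a fixed point.
Sat(E[b U p]) = {t2, t3, t4, t5, t7}
Sat(¬q) = {t2, t4, t5, t6, t7}
Sat(E[b U p] ∨ ¬q) = {t2, t3, t4, t5, t6, t7}
EF (E[b U p] ∨ ¬q): least fixpoint, start Z0 = {t2, t3, t4, t5, t6, t7}, add states with some successor in Z. Already a fixed point.
Sat(EF (E[b U p] ∨ ¬q)) = {t2, t3, t4, t5, t6, t7}
Sat(AX (EF (E[b U p] ∨ ¬q))) = {s : every successor in {t2, t3, t4, t5, t6, t7}} = {t2, t3, t5, t6}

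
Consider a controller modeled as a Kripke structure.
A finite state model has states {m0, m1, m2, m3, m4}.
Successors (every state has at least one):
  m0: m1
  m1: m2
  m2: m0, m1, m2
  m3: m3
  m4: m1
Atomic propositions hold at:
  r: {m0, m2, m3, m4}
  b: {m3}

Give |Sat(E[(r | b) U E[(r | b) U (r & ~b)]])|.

Sat(r | b) = {m0, m2, m3, m4}
Sat(~b) = {m0, m1, m2, m4}
Sat(r & ~b) = {m0, m2, m4}
E[(r | b) U (r & ~b)]: least fixpoint, start Z0 = Sat((r & ~b)) = {m0, m2, m4}, add states in Sat(r | b) with some successor in Z. Already a fixed point.
Sat(E[(r | b) U (r & ~b)]) = {m0, m2, m4}
E[(r | b) U E[(r | b) U (r & ~b)]]: least fixpoint, start Z0 = Sat(E[(r | b) U (r & ~b)]) = {m0, m2, m4}, add states in Sat(r | b) with some successor in Z. Already a fixed point.
Sat(E[(r | b) U E[(r | b) U (r & ~b)]]) = {m0, m2, m4}
|Sat(E[(r | b) U E[(r | b) U (r & ~b)]])| = |{m0, m2, m4}| = 3.

3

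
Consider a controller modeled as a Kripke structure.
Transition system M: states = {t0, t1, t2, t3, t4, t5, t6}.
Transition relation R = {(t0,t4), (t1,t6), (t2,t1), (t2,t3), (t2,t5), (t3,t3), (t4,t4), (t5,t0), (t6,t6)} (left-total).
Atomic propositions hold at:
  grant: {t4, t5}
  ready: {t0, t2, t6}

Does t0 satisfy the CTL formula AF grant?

AF grant: least fixpoint, start Z0 = {t4, t5}, add states with every successor in Z. Z1 = {t0, t4, t5}; fixed.
Sat(AF grant) = {t0, t4, t5}
t0 ∈ Sat(AF grant) = {t0, t4, t5}, so the formula holds at t0.

Yes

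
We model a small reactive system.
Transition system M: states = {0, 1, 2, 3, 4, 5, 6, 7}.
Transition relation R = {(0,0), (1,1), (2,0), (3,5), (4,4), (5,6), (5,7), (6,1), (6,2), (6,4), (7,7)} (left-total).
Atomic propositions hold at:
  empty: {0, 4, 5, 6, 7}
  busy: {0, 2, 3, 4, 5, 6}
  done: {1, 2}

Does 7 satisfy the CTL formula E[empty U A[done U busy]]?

A[done U busy]: least fixpoint, start Z0 = Sat(busy) = {0, 2, 3, 4, 5, 6}, add states in Sat(done) with every successor in Z. Already a fixed point.
Sat(A[done U busy]) = {0, 2, 3, 4, 5, 6}
E[empty U A[done U busy]]: least fixpoint, start Z0 = Sat(A[done U busy]) = {0, 2, 3, 4, 5, 6}, add states in Sat(empty) with some successor in Z. Already a fixed point.
Sat(E[empty U A[done U busy]]) = {0, 2, 3, 4, 5, 6}
7 ∉ Sat(E[empty U A[done U busy]]) = {0, 2, 3, 4, 5, 6}, so the formula does not hold at 7.

No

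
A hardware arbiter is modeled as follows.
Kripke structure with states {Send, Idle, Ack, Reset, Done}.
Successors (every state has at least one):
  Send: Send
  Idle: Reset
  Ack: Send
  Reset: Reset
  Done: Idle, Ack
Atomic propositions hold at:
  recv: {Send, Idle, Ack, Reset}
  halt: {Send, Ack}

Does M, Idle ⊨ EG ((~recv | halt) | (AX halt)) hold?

Sat(~recv) = {Done}
Sat(~recv | halt) = {Send, Ack, Done}
Sat(AX halt) = {s : every successor in {Send, Ack}} = {Send, Ack}
Sat((~recv | halt) | (AX halt)) = {Send, Ack, Done}
EG ((~recv | halt) | (AX halt)): greatest fixpoint, start Z0 = {Send, Ack, Done}, keep only states in Sat with some successor in Z. Already a fixed point.
Sat(EG ((~recv | halt) | (AX halt))) = {Send, Ack, Done}
Idle ∉ Sat(EG ((~recv | halt) | (AX halt))) = {Send, Ack, Done}, so the formula does not hold at Idle.

No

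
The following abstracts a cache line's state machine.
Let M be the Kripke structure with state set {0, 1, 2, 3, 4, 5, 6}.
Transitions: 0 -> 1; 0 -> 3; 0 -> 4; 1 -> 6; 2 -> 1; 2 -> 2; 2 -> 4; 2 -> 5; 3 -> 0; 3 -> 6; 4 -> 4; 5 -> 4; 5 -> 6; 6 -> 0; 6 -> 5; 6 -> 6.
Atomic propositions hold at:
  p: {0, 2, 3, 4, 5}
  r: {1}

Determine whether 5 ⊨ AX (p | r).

No

Sat(p | r) = {0, 1, 2, 3, 4, 5}
Sat(AX (p | r)) = {s : every successor in {0, 1, 2, 3, 4, 5}} = {0, 2, 4}
5 ∉ Sat(AX (p | r)) = {0, 2, 4}, so the formula does not hold at 5.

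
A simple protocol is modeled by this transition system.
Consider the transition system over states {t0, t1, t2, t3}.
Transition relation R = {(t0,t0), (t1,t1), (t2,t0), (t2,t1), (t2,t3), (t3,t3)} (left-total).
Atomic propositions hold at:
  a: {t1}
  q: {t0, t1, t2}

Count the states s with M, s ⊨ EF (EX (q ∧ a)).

2

Sat(q ∧ a) = {t1}
Sat(EX (q ∧ a)) = {s : some successor in {t1}} = {t1, t2}
EF (EX (q ∧ a)): least fixpoint, start Z0 = {t1, t2}, add states with some successor in Z. Already a fixed point.
Sat(EF (EX (q ∧ a))) = {t1, t2}
|Sat(EF (EX (q ∧ a)))| = |{t1, t2}| = 2.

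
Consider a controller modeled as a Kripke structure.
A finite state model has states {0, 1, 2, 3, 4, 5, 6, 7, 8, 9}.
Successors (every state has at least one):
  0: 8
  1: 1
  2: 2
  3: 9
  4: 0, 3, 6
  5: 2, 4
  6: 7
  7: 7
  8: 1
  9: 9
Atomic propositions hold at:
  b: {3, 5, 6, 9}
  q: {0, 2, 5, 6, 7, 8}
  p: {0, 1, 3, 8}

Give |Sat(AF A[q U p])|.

A[q U p]: least fixpoint, start Z0 = Sat(p) = {0, 1, 3, 8}, add states in Sat(q) with every successor in Z. Already a fixed point.
Sat(A[q U p]) = {0, 1, 3, 8}
AF A[q U p]: least fixpoint, start Z0 = {0, 1, 3, 8}, add states with every successor in Z. Already a fixed point.
Sat(AF A[q U p]) = {0, 1, 3, 8}
|Sat(AF A[q U p])| = |{0, 1, 3, 8}| = 4.

4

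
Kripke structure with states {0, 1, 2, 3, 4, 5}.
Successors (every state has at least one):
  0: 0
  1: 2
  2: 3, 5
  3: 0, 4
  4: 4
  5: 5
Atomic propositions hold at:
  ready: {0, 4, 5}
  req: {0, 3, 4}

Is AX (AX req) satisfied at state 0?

Yes

Sat(AX req) = {s : every successor in {0, 3, 4}} = {0, 3, 4}
Sat(AX (AX req)) = {s : every successor in {0, 3, 4}} = {0, 3, 4}
0 ∈ Sat(AX (AX req)) = {0, 3, 4}, so the formula holds at 0.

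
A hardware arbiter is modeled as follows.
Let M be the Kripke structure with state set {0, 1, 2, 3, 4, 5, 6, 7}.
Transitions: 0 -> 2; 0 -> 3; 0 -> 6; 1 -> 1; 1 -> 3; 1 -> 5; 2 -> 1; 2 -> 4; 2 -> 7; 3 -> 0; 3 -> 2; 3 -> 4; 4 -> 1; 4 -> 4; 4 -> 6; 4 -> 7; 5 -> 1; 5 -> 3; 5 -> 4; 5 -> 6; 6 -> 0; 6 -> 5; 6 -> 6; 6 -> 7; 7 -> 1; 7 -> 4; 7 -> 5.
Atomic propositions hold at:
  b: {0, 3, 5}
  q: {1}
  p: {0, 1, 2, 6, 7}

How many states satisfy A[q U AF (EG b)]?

EG b: greatest fixpoint, start Z0 = {0, 3, 5}, keep only states in Sat with some successor in Z. Already a fixed point.
Sat(EG b) = {0, 3, 5}
AF (EG b): least fixpoint, start Z0 = {0, 3, 5}, add states with every successor in Z. Already a fixed point.
Sat(AF (EG b)) = {0, 3, 5}
A[q U AF (EG b)]: least fixpoint, start Z0 = Sat(AF (EG b)) = {0, 3, 5}, add states in Sat(q) with every successor in Z. Already a fixed point.
Sat(A[q U AF (EG b)]) = {0, 3, 5}
|Sat(A[q U AF (EG b)])| = |{0, 3, 5}| = 3.

3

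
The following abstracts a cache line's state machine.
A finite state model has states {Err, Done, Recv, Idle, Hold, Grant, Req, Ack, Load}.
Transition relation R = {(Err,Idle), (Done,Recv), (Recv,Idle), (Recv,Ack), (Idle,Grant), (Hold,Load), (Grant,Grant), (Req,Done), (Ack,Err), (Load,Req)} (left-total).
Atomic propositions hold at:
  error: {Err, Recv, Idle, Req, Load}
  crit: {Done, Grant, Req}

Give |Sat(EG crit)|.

1

EG crit: greatest fixpoint, start Z0 = {Done, Grant, Req}, keep only states in Sat with some successor in Z. Z1 = {Grant, Req}; Z2 = {Grant}; fixed.
Sat(EG crit) = {Grant}
|Sat(EG crit)| = |{Grant}| = 1.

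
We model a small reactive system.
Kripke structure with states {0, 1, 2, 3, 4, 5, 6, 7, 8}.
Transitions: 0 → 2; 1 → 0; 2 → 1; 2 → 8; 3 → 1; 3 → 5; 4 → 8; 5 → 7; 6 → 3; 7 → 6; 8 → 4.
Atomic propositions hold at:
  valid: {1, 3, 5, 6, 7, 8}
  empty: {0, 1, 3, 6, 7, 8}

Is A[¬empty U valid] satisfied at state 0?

Sat(¬empty) = {2, 4, 5}
A[¬empty U valid]: least fixpoint, start Z0 = Sat(valid) = {1, 3, 5, 6, 7, 8}, add states in Sat(¬empty) with every successor in Z. Z1 = {1, 2, 3, 4, 5, 6, 7, 8}; fixed.
Sat(A[¬empty U valid]) = {1, 2, 3, 4, 5, 6, 7, 8}
0 ∉ Sat(A[¬empty U valid]) = {1, 2, 3, 4, 5, 6, 7, 8}, so the formula does not hold at 0.

No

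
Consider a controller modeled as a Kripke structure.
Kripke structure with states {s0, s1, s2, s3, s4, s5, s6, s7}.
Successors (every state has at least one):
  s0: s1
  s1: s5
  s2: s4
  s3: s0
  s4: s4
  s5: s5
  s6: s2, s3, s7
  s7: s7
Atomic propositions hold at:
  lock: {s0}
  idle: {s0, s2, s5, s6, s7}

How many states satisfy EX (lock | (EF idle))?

6

EF idle: least fixpoint, start Z0 = {s0, s2, s5, s6, s7}, add states with some successor in Z. Z1 = {s0, s1, s2, s3, s5, s6, s7}; fixed.
Sat(EF idle) = {s0, s1, s2, s3, s5, s6, s7}
Sat(lock | (EF idle)) = {s0, s1, s2, s3, s5, s6, s7}
Sat(EX (lock | (EF idle))) = {s : some successor in {s0, s1, s2, s3, s5, s6, s7}} = {s0, s1, s3, s5, s6, s7}
|Sat(EX (lock | (EF idle)))| = |{s0, s1, s3, s5, s6, s7}| = 6.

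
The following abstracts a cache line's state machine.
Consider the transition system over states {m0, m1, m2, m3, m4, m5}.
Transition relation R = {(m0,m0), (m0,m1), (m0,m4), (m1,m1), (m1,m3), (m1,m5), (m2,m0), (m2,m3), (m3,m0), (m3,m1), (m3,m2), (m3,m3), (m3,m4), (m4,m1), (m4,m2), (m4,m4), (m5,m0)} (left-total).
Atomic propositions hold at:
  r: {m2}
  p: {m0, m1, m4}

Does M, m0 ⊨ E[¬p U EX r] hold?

No

Sat(¬p) = {m2, m3, m5}
Sat(EX r) = {s : some successor in {m2}} = {m3, m4}
E[¬p U EX r]: least fixpoint, start Z0 = Sat(EX r) = {m3, m4}, add states in Sat(¬p) with some successor in Z. Z1 = {m2, m3, m4}; fixed.
Sat(E[¬p U EX r]) = {m2, m3, m4}
m0 ∉ Sat(E[¬p U EX r]) = {m2, m3, m4}, so the formula does not hold at m0.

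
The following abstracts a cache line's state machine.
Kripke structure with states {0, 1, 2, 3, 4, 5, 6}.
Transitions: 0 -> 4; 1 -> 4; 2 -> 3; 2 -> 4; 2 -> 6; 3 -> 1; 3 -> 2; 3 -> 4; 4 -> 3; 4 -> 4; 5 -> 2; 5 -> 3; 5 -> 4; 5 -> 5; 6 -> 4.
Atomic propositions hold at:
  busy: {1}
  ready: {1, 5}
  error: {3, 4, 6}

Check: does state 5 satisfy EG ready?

EG ready: greatest fixpoint, start Z0 = {1, 5}, keep only states in Sat with some successor in Z. Z1 = {5}; fixed.
Sat(EG ready) = {5}
5 ∈ Sat(EG ready) = {5}, so the formula holds at 5.

Yes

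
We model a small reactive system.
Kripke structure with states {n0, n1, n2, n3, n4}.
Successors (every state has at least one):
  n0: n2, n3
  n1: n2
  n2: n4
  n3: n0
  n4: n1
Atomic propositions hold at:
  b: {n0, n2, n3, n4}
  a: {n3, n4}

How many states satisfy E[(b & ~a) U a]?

4

Sat(~a) = {n0, n1, n2}
Sat(b & ~a) = {n0, n2}
E[(b & ~a) U a]: least fixpoint, start Z0 = Sat(a) = {n3, n4}, add states in Sat(b & ~a) with some successor in Z. Z1 = {n0, n2, n3, n4}; fixed.
Sat(E[(b & ~a) U a]) = {n0, n2, n3, n4}
|Sat(E[(b & ~a) U a])| = |{n0, n2, n3, n4}| = 4.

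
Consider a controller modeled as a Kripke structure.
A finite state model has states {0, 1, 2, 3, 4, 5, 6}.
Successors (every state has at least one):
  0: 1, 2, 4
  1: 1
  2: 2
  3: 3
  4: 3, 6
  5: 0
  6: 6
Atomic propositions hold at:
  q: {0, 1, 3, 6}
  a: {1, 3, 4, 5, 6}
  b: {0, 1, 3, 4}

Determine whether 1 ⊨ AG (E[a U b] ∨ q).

Yes

E[a U b]: least fixpoint, start Z0 = Sat(b) = {0, 1, 3, 4}, add states in Sat(a) with some successor in Z. Z1 = {0, 1, 3, 4, 5}; fixed.
Sat(E[a U b]) = {0, 1, 3, 4, 5}
Sat(E[a U b] ∨ q) = {0, 1, 3, 4, 5, 6}
AG (E[a U b] ∨ q): greatest fixpoint, start Z0 = {0, 1, 3, 4, 5, 6}, keep only states in Sat with every successor in Z. Z1 = {1, 3, 4, 5, 6}; Z2 = {1, 3, 4, 6}; fixed.
Sat(AG (E[a U b] ∨ q)) = {1, 3, 4, 6}
1 ∈ Sat(AG (E[a U b] ∨ q)) = {1, 3, 4, 6}, so the formula holds at 1.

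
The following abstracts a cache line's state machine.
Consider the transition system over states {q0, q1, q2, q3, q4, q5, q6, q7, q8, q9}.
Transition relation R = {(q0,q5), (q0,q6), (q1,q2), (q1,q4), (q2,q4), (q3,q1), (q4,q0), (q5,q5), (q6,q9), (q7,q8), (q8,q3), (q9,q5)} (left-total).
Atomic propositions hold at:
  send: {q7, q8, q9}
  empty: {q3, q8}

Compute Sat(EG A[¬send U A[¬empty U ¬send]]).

Sat(¬send) = {q0, q1, q2, q3, q4, q5, q6}
Sat(¬empty) = {q0, q1, q2, q4, q5, q6, q7, q9}
A[¬empty U ¬send]: least fixpoint, start Z0 = Sat(¬send) = {q0, q1, q2, q3, q4, q5, q6}, add states in Sat(¬empty) with every successor in Z. Z1 = {q0, q1, q2, q3, q4, q5, q6, q9}; fixed.
Sat(A[¬empty U ¬send]) = {q0, q1, q2, q3, q4, q5, q6, q9}
A[¬send U A[¬empty U ¬send]]: least fixpoint, start Z0 = Sat(A[¬empty U ¬send]) = {q0, q1, q2, q3, q4, q5, q6, q9}, add states in Sat(¬send) with every successor in Z. Already a fixed point.
Sat(A[¬send U A[¬empty U ¬send]]) = {q0, q1, q2, q3, q4, q5, q6, q9}
EG A[¬send U A[¬empty U ¬send]]: greatest fixpoint, start Z0 = {q0, q1, q2, q3, q4, q5, q6, q9}, keep only states in Sat with some successor in Z. Already a fixed point.
Sat(EG A[¬send U A[¬empty U ¬send]]) = {q0, q1, q2, q3, q4, q5, q6, q9}

{q0, q1, q2, q3, q4, q5, q6, q9}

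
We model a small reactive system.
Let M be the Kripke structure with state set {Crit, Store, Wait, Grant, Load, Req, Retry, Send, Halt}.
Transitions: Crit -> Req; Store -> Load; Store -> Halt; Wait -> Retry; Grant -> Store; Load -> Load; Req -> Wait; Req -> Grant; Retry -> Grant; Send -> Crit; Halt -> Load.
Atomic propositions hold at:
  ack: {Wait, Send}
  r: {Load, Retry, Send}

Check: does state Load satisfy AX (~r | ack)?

No

Sat(~r) = {Crit, Store, Wait, Grant, Req, Halt}
Sat(~r | ack) = {Crit, Store, Wait, Grant, Req, Send, Halt}
Sat(AX (~r | ack)) = {s : every successor in {Crit, Store, Wait, Grant, Req, Send, Halt}} = {Crit, Grant, Req, Retry, Send}
Load ∉ Sat(AX (~r | ack)) = {Crit, Grant, Req, Retry, Send}, so the formula does not hold at Load.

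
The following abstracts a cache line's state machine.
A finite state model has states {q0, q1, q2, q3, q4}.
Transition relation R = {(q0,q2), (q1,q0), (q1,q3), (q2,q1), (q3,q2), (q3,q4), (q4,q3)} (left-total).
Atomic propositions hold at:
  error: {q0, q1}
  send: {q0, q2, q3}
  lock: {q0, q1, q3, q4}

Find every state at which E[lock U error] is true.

E[lock U error]: least fixpoint, start Z0 = Sat(error) = {q0, q1}, add states in Sat(lock) with some successor in Z. Already a fixed point.
Sat(E[lock U error]) = {q0, q1}

{q0, q1}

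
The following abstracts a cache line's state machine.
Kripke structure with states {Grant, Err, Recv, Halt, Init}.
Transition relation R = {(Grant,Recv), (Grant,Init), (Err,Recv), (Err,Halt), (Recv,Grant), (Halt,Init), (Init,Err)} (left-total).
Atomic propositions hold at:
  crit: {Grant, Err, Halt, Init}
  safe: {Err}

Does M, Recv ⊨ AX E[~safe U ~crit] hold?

Yes

Sat(~safe) = {Grant, Recv, Halt, Init}
Sat(~crit) = {Recv}
E[~safe U ~crit]: least fixpoint, start Z0 = Sat(~crit) = {Recv}, add states in Sat(~safe) with some successor in Z. Z1 = {Grant, Recv}; fixed.
Sat(E[~safe U ~crit]) = {Grant, Recv}
Sat(AX E[~safe U ~crit]) = {s : every successor in {Grant, Recv}} = {Recv}
Recv ∈ Sat(AX E[~safe U ~crit]) = {Recv}, so the formula holds at Recv.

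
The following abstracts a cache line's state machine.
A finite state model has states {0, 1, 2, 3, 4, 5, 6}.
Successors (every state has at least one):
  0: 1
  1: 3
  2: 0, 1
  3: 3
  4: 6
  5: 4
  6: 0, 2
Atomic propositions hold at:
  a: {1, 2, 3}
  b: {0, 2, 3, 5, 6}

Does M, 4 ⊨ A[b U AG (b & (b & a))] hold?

No

Sat(b & a) = {2, 3}
Sat(b & (b & a)) = {2, 3}
AG (b & (b & a)): greatest fixpoint, start Z0 = {2, 3}, keep only states in Sat with every successor in Z. Z1 = {3}; fixed.
Sat(AG (b & (b & a))) = {3}
A[b U AG (b & (b & a))]: least fixpoint, start Z0 = Sat(AG (b & (b & a))) = {3}, add states in Sat(b) with every successor in Z. Already a fixed point.
Sat(A[b U AG (b & (b & a))]) = {3}
4 ∉ Sat(A[b U AG (b & (b & a))]) = {3}, so the formula does not hold at 4.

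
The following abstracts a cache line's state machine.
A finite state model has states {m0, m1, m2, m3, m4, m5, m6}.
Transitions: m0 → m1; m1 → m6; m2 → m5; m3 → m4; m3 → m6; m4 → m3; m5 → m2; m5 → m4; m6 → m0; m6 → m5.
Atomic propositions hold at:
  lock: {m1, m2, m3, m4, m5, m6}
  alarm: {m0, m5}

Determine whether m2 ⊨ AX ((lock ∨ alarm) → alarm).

Sat(lock ∨ alarm) = {m0, m1, m2, m3, m4, m5, m6}
Sat((lock ∨ alarm) → alarm) = {m0, m5}
Sat(AX ((lock ∨ alarm) → alarm)) = {s : every successor in {m0, m5}} = {m2, m6}
m2 ∈ Sat(AX ((lock ∨ alarm) → alarm)) = {m2, m6}, so the formula holds at m2.

Yes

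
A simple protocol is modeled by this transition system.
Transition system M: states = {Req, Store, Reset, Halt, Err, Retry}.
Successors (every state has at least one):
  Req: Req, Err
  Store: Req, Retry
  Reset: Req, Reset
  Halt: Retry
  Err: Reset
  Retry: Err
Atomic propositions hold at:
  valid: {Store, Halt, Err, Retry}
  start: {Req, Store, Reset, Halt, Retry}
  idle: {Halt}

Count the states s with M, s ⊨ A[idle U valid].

4

A[idle U valid]: least fixpoint, start Z0 = Sat(valid) = {Store, Halt, Err, Retry}, add states in Sat(idle) with every successor in Z. Already a fixed point.
Sat(A[idle U valid]) = {Store, Halt, Err, Retry}
|Sat(A[idle U valid])| = |{Store, Halt, Err, Retry}| = 4.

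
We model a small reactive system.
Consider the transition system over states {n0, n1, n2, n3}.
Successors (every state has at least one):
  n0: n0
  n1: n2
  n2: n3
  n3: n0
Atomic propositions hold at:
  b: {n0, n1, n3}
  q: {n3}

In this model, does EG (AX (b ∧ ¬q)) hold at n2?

Sat(¬q) = {n0, n1, n2}
Sat(b ∧ ¬q) = {n0, n1}
Sat(AX (b ∧ ¬q)) = {s : every successor in {n0, n1}} = {n0, n3}
EG (AX (b ∧ ¬q)): greatest fixpoint, start Z0 = {n0, n3}, keep only states in Sat with some successor in Z. Already a fixed point.
Sat(EG (AX (b ∧ ¬q))) = {n0, n3}
n2 ∉ Sat(EG (AX (b ∧ ¬q))) = {n0, n3}, so the formula does not hold at n2.

No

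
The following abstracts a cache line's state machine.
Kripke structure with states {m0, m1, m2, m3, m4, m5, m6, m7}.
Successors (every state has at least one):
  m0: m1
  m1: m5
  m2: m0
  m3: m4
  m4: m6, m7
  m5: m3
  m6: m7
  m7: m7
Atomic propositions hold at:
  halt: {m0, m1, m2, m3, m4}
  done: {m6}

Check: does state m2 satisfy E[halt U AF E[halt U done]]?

E[halt U done]: least fixpoint, start Z0 = Sat(done) = {m6}, add states in Sat(halt) with some successor in Z. Z1 = {m4, m6}; Z2 = {m3, m4, m6}; fixed.
Sat(E[halt U done]) = {m3, m4, m6}
AF E[halt U done]: least fixpoint, start Z0 = {m3, m4, m6}, add states with every successor in Z. Z1 = {m3, m4, m5, m6}; Z2 = {m1, m3, m4, m5, m6}; Z3 = {m0, m1, m3, m4, m5, m6}; Z4 = {m0, m1, m2, m3, m4, m5, m6}; fixed.
Sat(AF E[halt U done]) = {m0, m1, m2, m3, m4, m5, m6}
E[halt U AF E[halt U done]]: least fixpoint, start Z0 = Sat(AF E[halt U done]) = {m0, m1, m2, m3, m4, m5, m6}, add states in Sat(halt) with some successor in Z. Already a fixed point.
Sat(E[halt U AF E[halt U done]]) = {m0, m1, m2, m3, m4, m5, m6}
m2 ∈ Sat(E[halt U AF E[halt U done]]) = {m0, m1, m2, m3, m4, m5, m6}, so the formula holds at m2.

Yes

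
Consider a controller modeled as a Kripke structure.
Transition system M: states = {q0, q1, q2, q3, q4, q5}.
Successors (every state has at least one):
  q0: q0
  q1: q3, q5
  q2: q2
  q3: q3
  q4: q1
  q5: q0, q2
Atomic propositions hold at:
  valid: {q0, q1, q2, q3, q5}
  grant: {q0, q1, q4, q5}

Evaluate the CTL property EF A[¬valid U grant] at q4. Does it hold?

Sat(¬valid) = {q4}
A[¬valid U grant]: least fixpoint, start Z0 = Sat(grant) = {q0, q1, q4, q5}, add states in Sat(¬valid) with every successor in Z. Already a fixed point.
Sat(A[¬valid U grant]) = {q0, q1, q4, q5}
EF A[¬valid U grant]: least fixpoint, start Z0 = {q0, q1, q4, q5}, add states with some successor in Z. Already a fixed point.
Sat(EF A[¬valid U grant]) = {q0, q1, q4, q5}
q4 ∈ Sat(EF A[¬valid U grant]) = {q0, q1, q4, q5}, so the formula holds at q4.

Yes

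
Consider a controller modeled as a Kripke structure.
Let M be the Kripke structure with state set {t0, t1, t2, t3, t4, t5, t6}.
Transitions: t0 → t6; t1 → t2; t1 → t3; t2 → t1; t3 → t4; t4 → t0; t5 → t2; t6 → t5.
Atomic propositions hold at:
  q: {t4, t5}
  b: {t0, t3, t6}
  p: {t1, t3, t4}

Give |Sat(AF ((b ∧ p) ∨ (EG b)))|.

Sat(b ∧ p) = {t3}
EG b: greatest fixpoint, start Z0 = {t0, t3, t6}, keep only states in Sat with some successor in Z. Z1 = {t0}; Z2 = ∅; fixed.
Sat(EG b) = ∅
Sat((b ∧ p) ∨ (EG b)) = {t3}
AF ((b ∧ p) ∨ (EG b)): least fixpoint, start Z0 = {t3}, add states with every successor in Z. Already a fixed point.
Sat(AF ((b ∧ p) ∨ (EG b))) = {t3}
|Sat(AF ((b ∧ p) ∨ (EG b)))| = |{t3}| = 1.

1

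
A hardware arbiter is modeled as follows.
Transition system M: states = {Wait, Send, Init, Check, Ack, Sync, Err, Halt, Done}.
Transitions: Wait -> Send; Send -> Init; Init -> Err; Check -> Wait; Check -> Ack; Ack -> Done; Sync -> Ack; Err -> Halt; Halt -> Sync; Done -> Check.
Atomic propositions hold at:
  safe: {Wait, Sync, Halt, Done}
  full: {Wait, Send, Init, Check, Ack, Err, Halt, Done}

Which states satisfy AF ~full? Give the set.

Sat(~full) = {Sync}
AF ~full: least fixpoint, start Z0 = {Sync}, add states with every successor in Z. Z1 = {Sync, Halt}; Z2 = {Sync, Err, Halt}; Z3 = {Init, Sync, Err, Halt}; Z4 = {Send, Init, Sync, Err, Halt}; Z5 = {Wait, Send, Init, Sync, Err, Halt}; fixed.
Sat(AF ~full) = {Wait, Send, Init, Sync, Err, Halt}

{Wait, Send, Init, Sync, Err, Halt}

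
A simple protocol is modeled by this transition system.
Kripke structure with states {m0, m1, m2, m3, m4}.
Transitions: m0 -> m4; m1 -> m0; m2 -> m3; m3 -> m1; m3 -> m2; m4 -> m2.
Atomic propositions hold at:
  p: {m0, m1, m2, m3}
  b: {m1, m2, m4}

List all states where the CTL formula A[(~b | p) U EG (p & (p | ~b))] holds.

Sat(~b) = {m0, m3}
Sat(~b | p) = {m0, m1, m2, m3}
Sat(p | ~b) = {m0, m1, m2, m3}
Sat(p & (p | ~b)) = {m0, m1, m2, m3}
EG (p & (p | ~b)): greatest fixpoint, start Z0 = {m0, m1, m2, m3}, keep only states in Sat with some successor in Z. Z1 = {m1, m2, m3}; Z2 = {m2, m3}; fixed.
Sat(EG (p & (p | ~b))) = {m2, m3}
A[(~b | p) U EG (p & (p | ~b))]: least fixpoint, start Z0 = Sat(EG (p & (p | ~b))) = {m2, m3}, add states in Sat(~b | p) with every successor in Z. Already a fixed point.
Sat(A[(~b | p) U EG (p & (p | ~b))]) = {m2, m3}

{m2, m3}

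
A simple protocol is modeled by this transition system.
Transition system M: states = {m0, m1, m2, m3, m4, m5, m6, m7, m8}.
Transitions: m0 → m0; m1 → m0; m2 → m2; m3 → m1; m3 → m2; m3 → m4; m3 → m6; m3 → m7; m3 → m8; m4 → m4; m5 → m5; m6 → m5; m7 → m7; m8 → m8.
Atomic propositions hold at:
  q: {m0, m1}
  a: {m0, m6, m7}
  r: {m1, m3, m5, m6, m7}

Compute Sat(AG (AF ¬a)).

{m2, m4, m5, m6, m8}

Sat(¬a) = {m1, m2, m3, m4, m5, m8}
AF ¬a: least fixpoint, start Z0 = {m1, m2, m3, m4, m5, m8}, add states with every successor in Z. Z1 = {m1, m2, m3, m4, m5, m6, m8}; fixed.
Sat(AF ¬a) = {m1, m2, m3, m4, m5, m6, m8}
AG (AF ¬a): greatest fixpoint, start Z0 = {m1, m2, m3, m4, m5, m6, m8}, keep only states in Sat with every successor in Z. Z1 = {m2, m4, m5, m6, m8}; fixed.
Sat(AG (AF ¬a)) = {m2, m4, m5, m6, m8}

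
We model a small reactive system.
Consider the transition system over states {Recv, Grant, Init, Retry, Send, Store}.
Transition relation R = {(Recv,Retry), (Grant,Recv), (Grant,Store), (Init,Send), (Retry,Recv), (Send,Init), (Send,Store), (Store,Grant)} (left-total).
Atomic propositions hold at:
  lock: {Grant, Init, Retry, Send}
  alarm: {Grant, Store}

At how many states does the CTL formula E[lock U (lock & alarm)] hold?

Sat(lock & alarm) = {Grant}
E[lock U (lock & alarm)]: least fixpoint, start Z0 = Sat((lock & alarm)) = {Grant}, add states in Sat(lock) with some successor in Z. Already a fixed point.
Sat(E[lock U (lock & alarm)]) = {Grant}
|Sat(E[lock U (lock & alarm)])| = |{Grant}| = 1.

1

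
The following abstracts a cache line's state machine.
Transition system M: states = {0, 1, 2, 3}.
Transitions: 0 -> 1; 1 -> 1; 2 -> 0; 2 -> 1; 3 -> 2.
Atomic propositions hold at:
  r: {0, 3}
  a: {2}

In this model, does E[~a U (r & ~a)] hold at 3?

Sat(~a) = {0, 1, 3}
Sat(r & ~a) = {0, 3}
E[~a U (r & ~a)]: least fixpoint, start Z0 = Sat((r & ~a)) = {0, 3}, add states in Sat(~a) with some successor in Z. Already a fixed point.
Sat(E[~a U (r & ~a)]) = {0, 3}
3 ∈ Sat(E[~a U (r & ~a)]) = {0, 3}, so the formula holds at 3.

Yes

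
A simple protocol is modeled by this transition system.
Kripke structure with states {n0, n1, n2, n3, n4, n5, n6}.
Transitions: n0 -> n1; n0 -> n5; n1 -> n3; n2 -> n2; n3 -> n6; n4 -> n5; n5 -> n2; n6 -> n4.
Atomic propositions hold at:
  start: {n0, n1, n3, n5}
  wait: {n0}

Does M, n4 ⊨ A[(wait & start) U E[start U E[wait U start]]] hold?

No

Sat(wait & start) = {n0}
E[wait U start]: least fixpoint, start Z0 = Sat(start) = {n0, n1, n3, n5}, add states in Sat(wait) with some successor in Z. Already a fixed point.
Sat(E[wait U start]) = {n0, n1, n3, n5}
E[start U E[wait U start]]: least fixpoint, start Z0 = Sat(E[wait U start]) = {n0, n1, n3, n5}, add states in Sat(start) with some successor in Z. Already a fixed point.
Sat(E[start U E[wait U start]]) = {n0, n1, n3, n5}
A[(wait & start) U E[start U E[wait U start]]]: least fixpoint, start Z0 = Sat(E[start U E[wait U start]]) = {n0, n1, n3, n5}, add states in Sat(wait & start) with every successor in Z. Already a fixed point.
Sat(A[(wait & start) U E[start U E[wait U start]]]) = {n0, n1, n3, n5}
n4 ∉ Sat(A[(wait & start) U E[start U E[wait U start]]]) = {n0, n1, n3, n5}, so the formula does not hold at n4.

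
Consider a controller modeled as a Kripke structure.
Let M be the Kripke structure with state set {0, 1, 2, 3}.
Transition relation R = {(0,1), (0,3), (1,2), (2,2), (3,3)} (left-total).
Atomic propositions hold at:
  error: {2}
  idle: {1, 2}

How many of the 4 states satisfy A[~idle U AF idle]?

2

Sat(~idle) = {0, 3}
AF idle: least fixpoint, start Z0 = {1, 2}, add states with every successor in Z. Already a fixed point.
Sat(AF idle) = {1, 2}
A[~idle U AF idle]: least fixpoint, start Z0 = Sat(AF idle) = {1, 2}, add states in Sat(~idle) with every successor in Z. Already a fixed point.
Sat(A[~idle U AF idle]) = {1, 2}
|Sat(A[~idle U AF idle])| = |{1, 2}| = 2.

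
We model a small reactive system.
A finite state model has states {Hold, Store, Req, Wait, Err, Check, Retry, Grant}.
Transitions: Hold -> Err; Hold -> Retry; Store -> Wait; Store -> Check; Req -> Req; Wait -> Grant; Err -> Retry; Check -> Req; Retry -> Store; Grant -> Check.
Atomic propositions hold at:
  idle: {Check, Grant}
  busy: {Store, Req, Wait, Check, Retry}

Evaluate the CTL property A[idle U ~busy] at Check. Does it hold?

Sat(~busy) = {Hold, Err, Grant}
A[idle U ~busy]: least fixpoint, start Z0 = Sat(~busy) = {Hold, Err, Grant}, add states in Sat(idle) with every successor in Z. Already a fixed point.
Sat(A[idle U ~busy]) = {Hold, Err, Grant}
Check ∉ Sat(A[idle U ~busy]) = {Hold, Err, Grant}, so the formula does not hold at Check.

No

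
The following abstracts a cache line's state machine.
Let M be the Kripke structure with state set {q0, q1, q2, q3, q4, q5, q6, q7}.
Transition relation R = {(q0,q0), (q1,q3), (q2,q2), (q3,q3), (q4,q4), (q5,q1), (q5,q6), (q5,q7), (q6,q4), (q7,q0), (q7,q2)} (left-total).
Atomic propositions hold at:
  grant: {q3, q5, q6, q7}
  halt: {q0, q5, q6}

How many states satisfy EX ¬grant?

6

Sat(¬grant) = {q0, q1, q2, q4}
Sat(EX ¬grant) = {s : some successor in {q0, q1, q2, q4}} = {q0, q2, q4, q5, q6, q7}
|Sat(EX ¬grant)| = |{q0, q2, q4, q5, q6, q7}| = 6.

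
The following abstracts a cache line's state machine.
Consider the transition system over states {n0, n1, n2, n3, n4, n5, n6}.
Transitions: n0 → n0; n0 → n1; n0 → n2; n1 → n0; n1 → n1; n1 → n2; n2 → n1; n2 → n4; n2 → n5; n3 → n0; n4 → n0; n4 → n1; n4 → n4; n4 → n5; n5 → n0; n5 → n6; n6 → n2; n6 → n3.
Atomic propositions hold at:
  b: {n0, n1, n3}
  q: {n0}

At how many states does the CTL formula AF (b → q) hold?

Sat(b → q) = {n0, n2, n4, n5, n6}
AF (b → q): least fixpoint, start Z0 = {n0, n2, n4, n5, n6}, add states with every successor in Z. Z1 = {n0, n2, n3, n4, n5, n6}; fixed.
Sat(AF (b → q)) = {n0, n2, n3, n4, n5, n6}
|Sat(AF (b → q))| = |{n0, n2, n3, n4, n5, n6}| = 6.

6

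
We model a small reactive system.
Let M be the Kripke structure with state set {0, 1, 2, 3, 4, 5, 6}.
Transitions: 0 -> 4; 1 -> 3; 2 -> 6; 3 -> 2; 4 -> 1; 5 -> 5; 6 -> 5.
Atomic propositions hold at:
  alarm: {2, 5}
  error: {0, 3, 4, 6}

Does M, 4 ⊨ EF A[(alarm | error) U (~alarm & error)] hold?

Sat(alarm | error) = {0, 2, 3, 4, 5, 6}
Sat(~alarm) = {0, 1, 3, 4, 6}
Sat(~alarm & error) = {0, 3, 4, 6}
A[(alarm | error) U (~alarm & error)]: least fixpoint, start Z0 = Sat((~alarm & error)) = {0, 3, 4, 6}, add states in Sat(alarm | error) with every successor in Z. Z1 = {0, 2, 3, 4, 6}; fixed.
Sat(A[(alarm | error) U (~alarm & error)]) = {0, 2, 3, 4, 6}
EF A[(alarm | error) U (~alarm & error)]: least fixpoint, start Z0 = {0, 2, 3, 4, 6}, add states with some successor in Z. Z1 = {0, 1, 2, 3, 4, 6}; fixed.
Sat(EF A[(alarm | error) U (~alarm & error)]) = {0, 1, 2, 3, 4, 6}
4 ∈ Sat(EF A[(alarm | error) U (~alarm & error)]) = {0, 1, 2, 3, 4, 6}, so the formula holds at 4.

Yes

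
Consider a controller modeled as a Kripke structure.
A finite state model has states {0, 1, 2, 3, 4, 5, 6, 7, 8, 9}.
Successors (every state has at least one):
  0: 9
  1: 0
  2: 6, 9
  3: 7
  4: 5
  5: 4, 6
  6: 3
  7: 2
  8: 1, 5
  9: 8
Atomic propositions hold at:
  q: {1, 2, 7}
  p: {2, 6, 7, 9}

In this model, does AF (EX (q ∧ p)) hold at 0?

Sat(q ∧ p) = {2, 7}
Sat(EX (q ∧ p)) = {s : some successor in {2, 7}} = {3, 7}
AF (EX (q ∧ p)): least fixpoint, start Z0 = {3, 7}, add states with every successor in Z. Z1 = {3, 6, 7}; fixed.
Sat(AF (EX (q ∧ p))) = {3, 6, 7}
0 ∉ Sat(AF (EX (q ∧ p))) = {3, 6, 7}, so the formula does not hold at 0.

No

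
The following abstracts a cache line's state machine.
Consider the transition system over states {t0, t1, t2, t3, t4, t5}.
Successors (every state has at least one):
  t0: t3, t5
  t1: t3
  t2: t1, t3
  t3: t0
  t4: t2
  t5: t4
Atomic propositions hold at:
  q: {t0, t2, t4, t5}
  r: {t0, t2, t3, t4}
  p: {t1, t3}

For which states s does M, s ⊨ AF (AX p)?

Sat(AX p) = {s : every successor in {t1, t3}} = {t1, t2}
AF (AX p): least fixpoint, start Z0 = {t1, t2}, add states with every successor in Z. Z1 = {t1, t2, t4}; Z2 = {t1, t2, t4, t5}; fixed.
Sat(AF (AX p)) = {t1, t2, t4, t5}

{t1, t2, t4, t5}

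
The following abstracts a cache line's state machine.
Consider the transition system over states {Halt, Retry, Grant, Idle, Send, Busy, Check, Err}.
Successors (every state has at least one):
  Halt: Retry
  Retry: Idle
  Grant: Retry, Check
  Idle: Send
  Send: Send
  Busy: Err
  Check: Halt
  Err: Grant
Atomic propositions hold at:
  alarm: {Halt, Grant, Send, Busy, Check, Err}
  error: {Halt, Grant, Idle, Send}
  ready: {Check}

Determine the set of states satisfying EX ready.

{Grant}

Sat(EX ready) = {s : some successor in {Check}} = {Grant}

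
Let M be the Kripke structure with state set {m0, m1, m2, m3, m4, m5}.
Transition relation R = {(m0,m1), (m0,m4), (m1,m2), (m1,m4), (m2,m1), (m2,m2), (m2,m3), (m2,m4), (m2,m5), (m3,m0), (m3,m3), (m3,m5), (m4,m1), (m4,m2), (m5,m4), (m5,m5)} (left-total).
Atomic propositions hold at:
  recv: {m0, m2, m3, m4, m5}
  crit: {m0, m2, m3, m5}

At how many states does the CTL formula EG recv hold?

EG recv: greatest fixpoint, start Z0 = {m0, m2, m3, m4, m5}, keep only states in Sat with some successor in Z. Already a fixed point.
Sat(EG recv) = {m0, m2, m3, m4, m5}
|Sat(EG recv)| = |{m0, m2, m3, m4, m5}| = 5.

5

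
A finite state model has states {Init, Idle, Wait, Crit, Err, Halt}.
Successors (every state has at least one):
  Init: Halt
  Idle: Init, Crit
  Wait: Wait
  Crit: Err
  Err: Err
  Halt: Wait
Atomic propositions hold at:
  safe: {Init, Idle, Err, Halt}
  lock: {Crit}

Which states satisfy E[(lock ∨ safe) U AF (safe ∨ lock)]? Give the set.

Sat(lock ∨ safe) = {Init, Idle, Crit, Err, Halt}
Sat(safe ∨ lock) = {Init, Idle, Crit, Err, Halt}
AF (safe ∨ lock): least fixpoint, start Z0 = {Init, Idle, Crit, Err, Halt}, add states with every successor in Z. Already a fixed point.
Sat(AF (safe ∨ lock)) = {Init, Idle, Crit, Err, Halt}
E[(lock ∨ safe) U AF (safe ∨ lock)]: least fixpoint, start Z0 = Sat(AF (safe ∨ lock)) = {Init, Idle, Crit, Err, Halt}, add states in Sat(lock ∨ safe) with some successor in Z. Already a fixed point.
Sat(E[(lock ∨ safe) U AF (safe ∨ lock)]) = {Init, Idle, Crit, Err, Halt}

{Init, Idle, Crit, Err, Halt}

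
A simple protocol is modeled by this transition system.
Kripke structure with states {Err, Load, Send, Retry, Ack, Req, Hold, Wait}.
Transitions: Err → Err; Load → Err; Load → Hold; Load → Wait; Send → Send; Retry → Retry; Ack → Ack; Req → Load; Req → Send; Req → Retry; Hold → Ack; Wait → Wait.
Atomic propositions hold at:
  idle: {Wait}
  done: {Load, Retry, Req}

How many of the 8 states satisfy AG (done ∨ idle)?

2

Sat(done ∨ idle) = {Load, Retry, Req, Wait}
AG (done ∨ idle): greatest fixpoint, start Z0 = {Load, Retry, Req, Wait}, keep only states in Sat with every successor in Z. Z1 = {Retry, Wait}; fixed.
Sat(AG (done ∨ idle)) = {Retry, Wait}
|Sat(AG (done ∨ idle))| = |{Retry, Wait}| = 2.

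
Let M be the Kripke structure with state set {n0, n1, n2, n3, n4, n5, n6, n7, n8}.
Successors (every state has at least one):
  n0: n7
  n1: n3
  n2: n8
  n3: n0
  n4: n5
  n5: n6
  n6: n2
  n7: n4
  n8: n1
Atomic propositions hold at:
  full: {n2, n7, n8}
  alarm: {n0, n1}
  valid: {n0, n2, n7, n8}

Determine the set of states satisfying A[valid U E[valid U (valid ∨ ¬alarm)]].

{n0, n2, n3, n4, n5, n6, n7, n8}

Sat(¬alarm) = {n2, n3, n4, n5, n6, n7, n8}
Sat(valid ∨ ¬alarm) = {n0, n2, n3, n4, n5, n6, n7, n8}
E[valid U (valid ∨ ¬alarm)]: least fixpoint, start Z0 = Sat((valid ∨ ¬alarm)) = {n0, n2, n3, n4, n5, n6, n7, n8}, add states in Sat(valid) with some successor in Z. Already a fixed point.
Sat(E[valid U (valid ∨ ¬alarm)]) = {n0, n2, n3, n4, n5, n6, n7, n8}
A[valid U E[valid U (valid ∨ ¬alarm)]]: least fixpoint, start Z0 = Sat(E[valid U (valid ∨ ¬alarm)]) = {n0, n2, n3, n4, n5, n6, n7, n8}, add states in Sat(valid) with every successor in Z. Already a fixed point.
Sat(A[valid U E[valid U (valid ∨ ¬alarm)]]) = {n0, n2, n3, n4, n5, n6, n7, n8}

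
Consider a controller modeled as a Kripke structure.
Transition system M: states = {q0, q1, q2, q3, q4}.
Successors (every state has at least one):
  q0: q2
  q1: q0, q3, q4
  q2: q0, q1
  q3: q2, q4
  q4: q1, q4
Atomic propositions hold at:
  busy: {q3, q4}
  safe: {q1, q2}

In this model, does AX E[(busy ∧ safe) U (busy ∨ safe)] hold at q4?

Sat(busy ∧ safe) = ∅
Sat(busy ∨ safe) = {q1, q2, q3, q4}
E[(busy ∧ safe) U (busy ∨ safe)]: least fixpoint, start Z0 = Sat((busy ∨ safe)) = {q1, q2, q3, q4}, add states in Sat(busy ∧ safe) with some successor in Z. Already a fixed point.
Sat(E[(busy ∧ safe) U (busy ∨ safe)]) = {q1, q2, q3, q4}
Sat(AX E[(busy ∧ safe) U (busy ∨ safe)]) = {s : every successor in {q1, q2, q3, q4}} = {q0, q3, q4}
q4 ∈ Sat(AX E[(busy ∧ safe) U (busy ∨ safe)]) = {q0, q3, q4}, so the formula holds at q4.

Yes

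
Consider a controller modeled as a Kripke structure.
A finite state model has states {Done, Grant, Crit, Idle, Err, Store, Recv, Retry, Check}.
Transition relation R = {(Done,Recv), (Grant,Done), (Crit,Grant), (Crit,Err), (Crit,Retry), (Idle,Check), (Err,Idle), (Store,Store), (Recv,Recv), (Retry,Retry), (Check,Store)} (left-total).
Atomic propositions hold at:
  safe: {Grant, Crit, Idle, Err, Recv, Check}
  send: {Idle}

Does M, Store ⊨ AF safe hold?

No

AF safe: least fixpoint, start Z0 = {Grant, Crit, Idle, Err, Recv, Check}, add states with every successor in Z. Z1 = {Done, Grant, Crit, Idle, Err, Recv, Check}; fixed.
Sat(AF safe) = {Done, Grant, Crit, Idle, Err, Recv, Check}
Store ∉ Sat(AF safe) = {Done, Grant, Crit, Idle, Err, Recv, Check}, so the formula does not hold at Store.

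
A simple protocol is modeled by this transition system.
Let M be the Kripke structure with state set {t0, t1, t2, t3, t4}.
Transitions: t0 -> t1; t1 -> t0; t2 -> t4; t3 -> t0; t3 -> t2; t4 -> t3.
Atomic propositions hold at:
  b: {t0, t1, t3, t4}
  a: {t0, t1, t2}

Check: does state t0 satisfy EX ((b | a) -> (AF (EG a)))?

Yes

Sat(b | a) = {t0, t1, t2, t3, t4}
EG a: greatest fixpoint, start Z0 = {t0, t1, t2}, keep only states in Sat with some successor in Z. Z1 = {t0, t1}; fixed.
Sat(EG a) = {t0, t1}
AF (EG a): least fixpoint, start Z0 = {t0, t1}, add states with every successor in Z. Already a fixed point.
Sat(AF (EG a)) = {t0, t1}
Sat((b | a) -> (AF (EG a))) = {t0, t1}
Sat(EX ((b | a) -> (AF (EG a)))) = {s : some successor in {t0, t1}} = {t0, t1, t3}
t0 ∈ Sat(EX ((b | a) -> (AF (EG a)))) = {t0, t1, t3}, so the formula holds at t0.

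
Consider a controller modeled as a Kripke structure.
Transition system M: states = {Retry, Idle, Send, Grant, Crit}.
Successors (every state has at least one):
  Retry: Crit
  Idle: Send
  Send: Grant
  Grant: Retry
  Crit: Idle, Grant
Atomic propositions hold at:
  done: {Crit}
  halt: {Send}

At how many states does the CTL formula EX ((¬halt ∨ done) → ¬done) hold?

Sat(¬halt) = {Retry, Idle, Grant, Crit}
Sat(¬halt ∨ done) = {Retry, Idle, Grant, Crit}
Sat(¬done) = {Retry, Idle, Send, Grant}
Sat((¬halt ∨ done) → ¬done) = {Retry, Idle, Send, Grant}
Sat(EX ((¬halt ∨ done) → ¬done)) = {s : some successor in {Retry, Idle, Send, Grant}} = {Idle, Send, Grant, Crit}
|Sat(EX ((¬halt ∨ done) → ¬done))| = |{Idle, Send, Grant, Crit}| = 4.

4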